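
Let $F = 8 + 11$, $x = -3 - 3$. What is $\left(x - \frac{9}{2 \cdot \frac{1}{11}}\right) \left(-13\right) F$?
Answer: $\frac{27417}{2} \approx 13709.0$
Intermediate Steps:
$x = -6$ ($x = -3 - 3 = -6$)
$F = 19$
$\left(x - \frac{9}{2 \cdot \frac{1}{11}}\right) \left(-13\right) F = \left(-6 - \frac{9}{2 \cdot \frac{1}{11}}\right) \left(-13\right) 19 = \left(-6 - \frac{9}{\frac{2}{11}}\right) \left(-13\right) 19 = \left(-6 - \frac{99}{2}\right) \left(-13\right) 19 = \left(- \frac{111}{2}\right) \left(-13\right) 19 = \frac{1443}{2} \cdot 19 = \frac{27417}{2}$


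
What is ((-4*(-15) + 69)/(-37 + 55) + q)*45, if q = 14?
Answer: 1905/2 ≈ 952.50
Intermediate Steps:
((-4*(-15) + 69)/(-37 + 55) + q)*45 = ((-4*(-15) + 69)/(-37 + 55) + 14)*45 = ((60 + 69)/18 + 14)*45 = (129*(1/18) + 14)*45 = (43/6 + 14)*45 = (127/6)*45 = 1905/2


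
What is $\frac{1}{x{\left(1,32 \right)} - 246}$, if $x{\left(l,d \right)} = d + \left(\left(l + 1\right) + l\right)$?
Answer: $- \frac{1}{211} \approx -0.0047393$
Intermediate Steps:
$x{\left(l,d \right)} = 1 + d + 2 l$ ($x{\left(l,d \right)} = d + \left(\left(1 + l\right) + l\right) = d + \left(1 + 2 l\right) = 1 + d + 2 l$)
$\frac{1}{x{\left(1,32 \right)} - 246} = \frac{1}{\left(1 + 32 + 2 \cdot 1\right) - 246} = \frac{1}{\left(1 + 32 + 2\right) - 246} = \frac{1}{35 - 246} = \frac{1}{-211} = - \frac{1}{211}$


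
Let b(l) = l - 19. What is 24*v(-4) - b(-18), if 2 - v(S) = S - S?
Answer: 85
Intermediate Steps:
v(S) = 2 (v(S) = 2 - (S - S) = 2 - 1*0 = 2 + 0 = 2)
b(l) = -19 + l
24*v(-4) - b(-18) = 24*2 - (-19 - 18) = 48 - 1*(-37) = 48 + 37 = 85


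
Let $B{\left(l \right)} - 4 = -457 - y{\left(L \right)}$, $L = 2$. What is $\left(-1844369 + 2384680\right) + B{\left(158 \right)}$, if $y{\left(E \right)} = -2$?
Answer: $539860$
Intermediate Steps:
$B{\left(l \right)} = -451$ ($B{\left(l \right)} = 4 - 455 = -451$)
$\left(-1844369 + 2384680\right) + B{\left(158 \right)} = \left(-1844369 + 2384680\right) - 451 = 540311 - 451 = 539860$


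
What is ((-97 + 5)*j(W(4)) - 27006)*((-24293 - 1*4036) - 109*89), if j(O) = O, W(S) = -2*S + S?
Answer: 1013043140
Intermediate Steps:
W(S) = -S
((-97 + 5)*j(W(4)) - 27006)*((-24293 - 1*4036) - 109*89) = ((-97 + 5)*(-1*4) - 27006)*((-24293 - 1*4036) - 109*89) = (-92*(-4) - 27006)*((-24293 - 4036) - 9701) = (368 - 27006)*(-28329 - 9701) = -26638*(-38030) = 1013043140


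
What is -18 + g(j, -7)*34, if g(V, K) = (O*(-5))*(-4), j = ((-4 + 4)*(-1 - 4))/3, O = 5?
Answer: 3382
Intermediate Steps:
j = 0 (j = (0*(-5))*(⅓) = 0*(⅓) = 0)
g(V, K) = 100 (g(V, K) = (5*(-5))*(-4) = -25*(-4) = 100)
-18 + g(j, -7)*34 = -18 + 100*34 = -18 + 3400 = 3382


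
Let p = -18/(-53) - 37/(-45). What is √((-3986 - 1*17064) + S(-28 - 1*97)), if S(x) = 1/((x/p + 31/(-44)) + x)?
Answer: I*√17030621829252896574/28443901 ≈ 145.09*I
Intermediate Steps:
p = 2771/2385 (p = -18*(-1/53) - 37*(-1/45) = 18/53 + 37/45 = 2771/2385 ≈ 1.1618)
S(x) = 1/(-31/44 + 5156*x/2771) (S(x) = 1/((x/(2771/2385) + 31/(-44)) + x) = 1/((x*(2385/2771) + 31*(-1/44)) + x) = 1/((2385*x/2771 - 31/44) + x) = 1/((-31/44 + 2385*x/2771) + x) = 1/(-31/44 + 5156*x/2771))
√((-3986 - 1*17064) + S(-28 - 1*97)) = √((-3986 - 1*17064) + 121924/(-85901 + 226864*(-28 - 1*97))) = √((-3986 - 17064) + 121924/(-85901 + 226864*(-28 - 97))) = √(-21050 + 121924/(-85901 + 226864*(-125))) = √(-21050 + 121924/(-85901 - 28358000)) = √(-21050 + 121924/(-28443901)) = √(-21050 + 121924*(-1/28443901)) = √(-21050 - 121924/28443901) = √(-598744237974/28443901) = I*√17030621829252896574/28443901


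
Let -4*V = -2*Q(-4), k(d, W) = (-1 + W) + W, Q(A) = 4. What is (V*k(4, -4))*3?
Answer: -54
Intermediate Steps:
k(d, W) = -1 + 2*W
V = 2 (V = -(-1)*4/2 = -¼*(-8) = 2)
(V*k(4, -4))*3 = (2*(-1 + 2*(-4)))*3 = (2*(-1 - 8))*3 = (2*(-9))*3 = -18*3 = -54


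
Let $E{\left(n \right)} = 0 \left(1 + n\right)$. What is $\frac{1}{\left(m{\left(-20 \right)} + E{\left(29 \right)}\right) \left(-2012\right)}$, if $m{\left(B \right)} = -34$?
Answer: $\frac{1}{68408} \approx 1.4618 \cdot 10^{-5}$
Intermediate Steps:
$E{\left(n \right)} = 0$
$\frac{1}{\left(m{\left(-20 \right)} + E{\left(29 \right)}\right) \left(-2012\right)} = \frac{1}{\left(-34 + 0\right) \left(-2012\right)} = \frac{1}{-34} \left(- \frac{1}{2012}\right) = \left(- \frac{1}{34}\right) \left(- \frac{1}{2012}\right) = \frac{1}{68408}$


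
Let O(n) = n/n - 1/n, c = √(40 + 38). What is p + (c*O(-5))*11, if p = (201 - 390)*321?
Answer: -60669 + 66*√78/5 ≈ -60552.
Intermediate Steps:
c = √78 ≈ 8.8318
O(n) = 1 - 1/n
p = -60669 (p = -189*321 = -60669)
p + (c*O(-5))*11 = -60669 + (√78*((-1 - 5)/(-5)))*11 = -60669 + (√78*(-⅕*(-6)))*11 = -60669 + (√78*(6/5))*11 = -60669 + (6*√78/5)*11 = -60669 + 66*√78/5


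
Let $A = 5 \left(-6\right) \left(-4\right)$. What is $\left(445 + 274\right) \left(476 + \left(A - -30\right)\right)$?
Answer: $450094$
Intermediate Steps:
$A = 120$ ($A = \left(-30\right) \left(-4\right) = 120$)
$\left(445 + 274\right) \left(476 + \left(A - -30\right)\right) = \left(445 + 274\right) \left(476 + \left(120 - -30\right)\right) = 719 \left(476 + \left(120 + 30\right)\right) = 719 \left(476 + 150\right) = 719 \cdot 626 = 450094$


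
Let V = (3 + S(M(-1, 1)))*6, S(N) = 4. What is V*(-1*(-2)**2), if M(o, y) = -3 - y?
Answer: -168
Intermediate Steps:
V = 42 (V = (3 + 4)*6 = 7*6 = 42)
V*(-1*(-2)**2) = 42*(-1*(-2)**2) = 42*(-1*4) = 42*(-4) = -168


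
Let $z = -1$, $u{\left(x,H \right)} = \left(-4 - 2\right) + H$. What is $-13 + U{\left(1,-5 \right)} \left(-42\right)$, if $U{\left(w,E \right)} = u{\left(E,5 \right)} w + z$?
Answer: $71$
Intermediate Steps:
$u{\left(x,H \right)} = -6 + H$
$U{\left(w,E \right)} = -1 - w$ ($U{\left(w,E \right)} = \left(-6 + 5\right) w - 1 = - w - 1 = -1 - w$)
$-13 + U{\left(1,-5 \right)} \left(-42\right) = -13 + \left(-1 - 1\right) \left(-42\right) = -13 - -84 = -13 + 84 = 71$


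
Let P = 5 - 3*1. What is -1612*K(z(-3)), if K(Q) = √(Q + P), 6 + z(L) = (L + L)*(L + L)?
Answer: -6448*√2 ≈ -9118.8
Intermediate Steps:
z(L) = -6 + 4*L² (z(L) = -6 + (L + L)*(L + L) = -6 + (2*L)*(2*L) = -6 + 4*L²)
P = 2 (P = 5 - 3 = 2)
K(Q) = √(2 + Q) (K(Q) = √(Q + 2) = √(2 + Q))
-1612*K(z(-3)) = -1612*√(2 + (-6 + 4*(-3)²)) = -1612*√(2 + (-6 + 4*9)) = -1612*√(2 + (-6 + 36)) = -1612*√(2 + 30) = -6448*√2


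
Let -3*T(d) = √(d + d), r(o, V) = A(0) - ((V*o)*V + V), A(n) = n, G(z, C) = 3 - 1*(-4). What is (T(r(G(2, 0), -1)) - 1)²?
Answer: -⅓ + 4*I*√3/3 ≈ -0.33333 + 2.3094*I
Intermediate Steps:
G(z, C) = 7 (G(z, C) = 3 + 4 = 7)
r(o, V) = -V - o*V² (r(o, V) = 0 - ((V*o)*V + V) = 0 - (o*V² + V) = 0 - (V + o*V²) = 0 + (-V - o*V²) = -V - o*V²)
T(d) = -√2*√d/3 (T(d) = -√(d + d)/3 = -√2*√d/3)
(T(r(G(2, 0), -1)) - 1)² = (-√2*√(-(-1 - 1*(-1)*7))/3 - 1)² = (-√2*√(-(-1 + 7))/3 - 1)² = (-√2*√(-1*6)/3 - 1)² = (-√2*√(-6)/3 - 1)² = (-√2*I*√6/3 - 1)² = (-2*I*√3/3 - 1)² = (-1 - 2*I*√3/3)²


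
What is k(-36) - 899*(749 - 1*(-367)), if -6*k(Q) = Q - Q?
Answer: -1003284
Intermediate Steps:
k(Q) = 0 (k(Q) = -(Q - Q)/6 = -⅙*0 = 0)
k(-36) - 899*(749 - 1*(-367)) = 0 - 899*(749 - 1*(-367)) = 0 - 899*(749 + 367) = 0 - 899*1116 = 0 - 1003284 = -1003284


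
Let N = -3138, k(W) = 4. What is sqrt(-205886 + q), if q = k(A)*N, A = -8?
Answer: I*sqrt(218438) ≈ 467.37*I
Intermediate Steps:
q = -12552 (q = 4*(-3138) = -12552)
sqrt(-205886 + q) = sqrt(-205886 - 12552) = sqrt(-218438) = I*sqrt(218438)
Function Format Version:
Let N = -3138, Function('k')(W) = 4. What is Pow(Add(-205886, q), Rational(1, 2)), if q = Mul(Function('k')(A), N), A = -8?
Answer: Mul(I, Pow(218438, Rational(1, 2))) ≈ Mul(467.37, I)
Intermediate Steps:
q = -12552 (q = Mul(4, -3138) = -12552)
Pow(Add(-205886, q), Rational(1, 2)) = Pow(Add(-205886, -12552), Rational(1, 2)) = Pow(-218438, Rational(1, 2)) = Mul(I, Pow(218438, Rational(1, 2)))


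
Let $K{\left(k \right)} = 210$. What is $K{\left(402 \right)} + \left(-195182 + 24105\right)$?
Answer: $-170867$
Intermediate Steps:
$K{\left(402 \right)} + \left(-195182 + 24105\right) = 210 + \left(-195182 + 24105\right) = 210 - 171077 = -170867$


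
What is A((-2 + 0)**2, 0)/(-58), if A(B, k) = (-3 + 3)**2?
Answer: 0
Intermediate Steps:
A(B, k) = 0 (A(B, k) = 0**2 = 0)
A((-2 + 0)**2, 0)/(-58) = 0/(-58) = 0*(-1/58) = 0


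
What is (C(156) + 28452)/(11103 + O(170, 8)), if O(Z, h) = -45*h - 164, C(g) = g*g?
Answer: 52788/10579 ≈ 4.9899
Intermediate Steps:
C(g) = g²
O(Z, h) = -164 - 45*h
(C(156) + 28452)/(11103 + O(170, 8)) = (156² + 28452)/(11103 + (-164 - 45*8)) = (24336 + 28452)/(11103 + (-164 - 360)) = 52788/(11103 - 524) = 52788/10579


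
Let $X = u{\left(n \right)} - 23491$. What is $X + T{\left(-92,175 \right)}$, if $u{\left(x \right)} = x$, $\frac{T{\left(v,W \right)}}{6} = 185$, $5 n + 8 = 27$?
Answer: $- \frac{111886}{5} \approx -22377.0$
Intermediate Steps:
$n = \frac{19}{5}$ ($n = - \frac{8}{5} + \frac{1}{5} \cdot 27 = - \frac{8}{5} + \frac{27}{5} = \frac{19}{5} \approx 3.8$)
$T{\left(v,W \right)} = 1110$ ($T{\left(v,W \right)} = 6 \cdot 185 = 1110$)
$X = - \frac{117436}{5}$ ($X = \frac{19}{5} - 23491 = - \frac{117436}{5} \approx -23487.0$)
$X + T{\left(-92,175 \right)} = - \frac{117436}{5} + 1110 = - \frac{111886}{5}$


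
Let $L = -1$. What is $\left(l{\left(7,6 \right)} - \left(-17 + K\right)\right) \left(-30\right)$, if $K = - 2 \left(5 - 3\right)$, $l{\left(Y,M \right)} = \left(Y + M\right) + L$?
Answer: $-990$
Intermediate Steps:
$l{\left(Y,M \right)} = -1 + M + Y$ ($l{\left(Y,M \right)} = \left(Y + M\right) - 1 = \left(M + Y\right) - 1 = -1 + M + Y$)
$K = -4$ ($K = \left(-2\right) 2 = -4$)
$\left(l{\left(7,6 \right)} - \left(-17 + K\right)\right) \left(-30\right) = \left(\left(-1 + 6 + 7\right) + \left(17 - -4\right)\right) \left(-30\right) = \left(12 + \left(17 + 4\right)\right) \left(-30\right) = \left(12 + 21\right) \left(-30\right) = 33 \left(-30\right) = -990$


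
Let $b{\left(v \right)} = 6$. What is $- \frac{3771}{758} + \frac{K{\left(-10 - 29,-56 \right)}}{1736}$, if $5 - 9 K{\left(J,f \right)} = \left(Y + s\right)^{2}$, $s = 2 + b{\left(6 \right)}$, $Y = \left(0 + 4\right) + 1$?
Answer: $- \frac{3690151}{740187} \approx -4.9854$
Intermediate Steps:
$Y = 5$ ($Y = 4 + 1 = 5$)
$s = 8$ ($s = 2 + 6 = 8$)
$K{\left(J,f \right)} = - \frac{164}{9}$ ($K{\left(J,f \right)} = \frac{5}{9} - \frac{\left(5 + 8\right)^{2}}{9} = \frac{5}{9} - \frac{13^{2}}{9} = \frac{5}{9} - \frac{169}{9} = - \frac{164}{9}$)
$- \frac{3771}{758} + \frac{K{\left(-10 - 29,-56 \right)}}{1736} = - \frac{3771}{758} - \frac{164}{9 \cdot 1736} = \left(-3771\right) \frac{1}{758} - \frac{41}{3906} = - \frac{3771}{758} - \frac{41}{3906} = - \frac{3690151}{740187}$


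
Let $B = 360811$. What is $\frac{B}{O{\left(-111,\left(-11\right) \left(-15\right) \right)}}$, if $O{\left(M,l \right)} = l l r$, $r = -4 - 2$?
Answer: $- \frac{32801}{14850} \approx -2.2088$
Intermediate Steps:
$r = -6$ ($r = -4 - 2 = -6$)
$O{\left(M,l \right)} = - 6 l^{2}$ ($O{\left(M,l \right)} = l l \left(-6\right) = l^{2} \left(-6\right) = - 6 l^{2}$)
$\frac{B}{O{\left(-111,\left(-11\right) \left(-15\right) \right)}} = \frac{360811}{\left(-6\right) \left(\left(-11\right) \left(-15\right)\right)^{2}} = \frac{360811}{\left(-6\right) 165^{2}} = \frac{360811}{\left(-6\right) 27225} = \frac{360811}{-163350} = 360811 \left(- \frac{1}{163350}\right) = - \frac{32801}{14850}$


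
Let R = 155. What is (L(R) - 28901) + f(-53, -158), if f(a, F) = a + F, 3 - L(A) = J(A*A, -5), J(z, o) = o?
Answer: -29104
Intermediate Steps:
L(A) = 8 (L(A) = 3 - 1*(-5) = 3 + 5 = 8)
f(a, F) = F + a
(L(R) - 28901) + f(-53, -158) = (8 - 28901) + (-158 - 53) = -28893 - 211 = -29104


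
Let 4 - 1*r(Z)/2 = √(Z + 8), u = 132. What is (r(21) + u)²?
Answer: 19716 - 560*√29 ≈ 16700.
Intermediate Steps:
r(Z) = 8 - 2*√(8 + Z) (r(Z) = 8 - 2*√(Z + 8) = 8 - 2*√(8 + Z))
(r(21) + u)² = ((8 - 2*√(8 + 21)) + 132)² = ((8 - 2*√29) + 132)² = (140 - 2*√29)²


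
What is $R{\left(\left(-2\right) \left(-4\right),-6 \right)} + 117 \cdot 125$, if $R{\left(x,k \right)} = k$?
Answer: $14619$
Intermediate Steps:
$R{\left(\left(-2\right) \left(-4\right),-6 \right)} + 117 \cdot 125 = -6 + 117 \cdot 125 = -6 + 14625 = 14619$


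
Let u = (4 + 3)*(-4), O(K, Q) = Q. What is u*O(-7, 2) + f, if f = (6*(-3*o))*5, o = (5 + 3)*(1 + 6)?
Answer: -5096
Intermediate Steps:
o = 56 (o = 8*7 = 56)
u = -28 (u = 7*(-4) = -28)
f = -5040 (f = (6*(-3*56))*5 = (6*(-168))*5 = -1008*5 = -5040)
u*O(-7, 2) + f = -28*2 - 5040 = -56 - 5040 = -5096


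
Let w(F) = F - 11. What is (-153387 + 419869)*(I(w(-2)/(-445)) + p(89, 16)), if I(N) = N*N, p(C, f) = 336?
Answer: 17730797980258/198025 ≈ 8.9538e+7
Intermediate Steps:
w(F) = -11 + F
I(N) = N²
(-153387 + 419869)*(I(w(-2)/(-445)) + p(89, 16)) = (-153387 + 419869)*(((-11 - 2)/(-445))² + 336) = 266482*((-13*(-1/445))² + 336) = 266482*((13/445)² + 336) = 266482*(169/198025 + 336) = 266482*(66536569/198025) = 17730797980258/198025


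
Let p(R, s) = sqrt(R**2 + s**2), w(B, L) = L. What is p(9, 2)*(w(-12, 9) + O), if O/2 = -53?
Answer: -97*sqrt(85) ≈ -894.30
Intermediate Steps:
O = -106 (O = 2*(-53) = -106)
p(9, 2)*(w(-12, 9) + O) = sqrt(9**2 + 2**2)*(9 - 106) = sqrt(81 + 4)*(-97) = sqrt(85)*(-97) = -97*sqrt(85)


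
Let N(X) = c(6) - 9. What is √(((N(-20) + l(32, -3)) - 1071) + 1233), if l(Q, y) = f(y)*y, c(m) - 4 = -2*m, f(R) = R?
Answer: √154 ≈ 12.410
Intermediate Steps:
c(m) = 4 - 2*m
l(Q, y) = y² (l(Q, y) = y*y = y²)
N(X) = -17 (N(X) = (4 - 2*6) - 9 = (4 - 12) - 9 = -8 - 9 = -17)
√(((N(-20) + l(32, -3)) - 1071) + 1233) = √(((-17 + (-3)²) - 1071) + 1233) = √(((-17 + 9) - 1071) + 1233) = √((-8 - 1071) + 1233) = √(-1079 + 1233) = √154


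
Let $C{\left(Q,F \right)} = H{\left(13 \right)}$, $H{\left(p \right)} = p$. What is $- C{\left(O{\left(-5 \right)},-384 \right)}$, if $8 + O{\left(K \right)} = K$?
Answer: $-13$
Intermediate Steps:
$O{\left(K \right)} = -8 + K$
$C{\left(Q,F \right)} = 13$
$- C{\left(O{\left(-5 \right)},-384 \right)} = \left(-1\right) 13 = -13$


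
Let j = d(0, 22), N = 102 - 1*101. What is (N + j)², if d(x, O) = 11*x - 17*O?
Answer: 139129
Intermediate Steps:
N = 1 (N = 102 - 101 = 1)
d(x, O) = -17*O + 11*x
j = -374 (j = -17*22 + 11*0 = -374 + 0 = -374)
(N + j)² = (1 - 374)² = (-373)² = 139129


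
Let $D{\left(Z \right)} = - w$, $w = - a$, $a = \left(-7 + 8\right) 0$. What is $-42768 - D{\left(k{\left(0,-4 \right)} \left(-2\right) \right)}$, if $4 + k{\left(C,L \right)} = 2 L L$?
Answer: $-42768$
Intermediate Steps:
$k{\left(C,L \right)} = -4 + 2 L^{2}$ ($k{\left(C,L \right)} = -4 + 2 L L = -4 + 2 L^{2}$)
$a = 0$ ($a = 1 \cdot 0 = 0$)
$w = 0$ ($w = \left(-1\right) 0 = 0$)
$D{\left(Z \right)} = 0$ ($D{\left(Z \right)} = \left(-1\right) 0 = 0$)
$-42768 - D{\left(k{\left(0,-4 \right)} \left(-2\right) \right)} = -42768 - 0 = -42768 + 0 = -42768$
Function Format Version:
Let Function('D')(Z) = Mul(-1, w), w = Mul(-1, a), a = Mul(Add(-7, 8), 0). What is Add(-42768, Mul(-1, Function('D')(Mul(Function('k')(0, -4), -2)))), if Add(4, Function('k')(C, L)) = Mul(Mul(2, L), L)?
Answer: -42768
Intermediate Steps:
Function('k')(C, L) = Add(-4, Mul(2, Pow(L, 2))) (Function('k')(C, L) = Add(-4, Mul(Mul(2, L), L)) = Add(-4, Mul(2, Pow(L, 2))))
a = 0 (a = Mul(1, 0) = 0)
w = 0 (w = Mul(-1, 0) = 0)
Function('D')(Z) = 0 (Function('D')(Z) = Mul(-1, 0) = 0)
Add(-42768, Mul(-1, Function('D')(Mul(Function('k')(0, -4), -2)))) = Add(-42768, Mul(-1, 0)) = Add(-42768, 0) = -42768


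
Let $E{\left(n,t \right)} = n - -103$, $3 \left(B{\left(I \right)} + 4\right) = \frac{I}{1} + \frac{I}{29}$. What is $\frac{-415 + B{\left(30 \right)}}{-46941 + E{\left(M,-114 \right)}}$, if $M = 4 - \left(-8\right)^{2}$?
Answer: $\frac{11851}{1360042} \approx 0.0087137$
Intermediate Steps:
$B{\left(I \right)} = -4 + \frac{10 I}{29}$ ($B{\left(I \right)} = -4 + \frac{\frac{I}{1} + \frac{I}{29}}{3} = -4 + \frac{I 1 + I \frac{1}{29}}{3} = -4 + \frac{I + \frac{I}{29}}{3} = -4 + \frac{\frac{30}{29} I}{3} = -4 + \frac{10 I}{29}$)
$M = -60$ ($M = 4 - 64 = -60$)
$E{\left(n,t \right)} = 103 + n$ ($E{\left(n,t \right)} = n + 103 = 103 + n$)
$\frac{-415 + B{\left(30 \right)}}{-46941 + E{\left(M,-114 \right)}} = \frac{-415 + \left(-4 + \frac{10}{29} \cdot 30\right)}{-46941 + \left(103 - 60\right)} = \frac{-415 + \left(-4 + \frac{300}{29}\right)}{-46941 + 43} = \frac{-415 + \frac{184}{29}}{-46898} = \left(- \frac{11851}{29}\right) \left(- \frac{1}{46898}\right) = \frac{11851}{1360042}$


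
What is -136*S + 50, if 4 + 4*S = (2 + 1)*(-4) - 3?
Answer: 696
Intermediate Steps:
S = -19/4 (S = -1 + ((2 + 1)*(-4) - 3)/4 = -1 + (3*(-4) - 3)/4 = -1 + (-12 - 3)/4 = -1 + (¼)*(-15) = -1 - 15/4 = -19/4 ≈ -4.7500)
-136*S + 50 = -136*(-19/4) + 50 = 646 + 50 = 696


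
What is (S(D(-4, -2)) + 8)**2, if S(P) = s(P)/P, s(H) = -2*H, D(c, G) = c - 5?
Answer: 36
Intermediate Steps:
D(c, G) = -5 + c
S(P) = -2 (S(P) = (-2*P)/P = -2)
(S(D(-4, -2)) + 8)**2 = (-2 + 8)**2 = 6**2 = 36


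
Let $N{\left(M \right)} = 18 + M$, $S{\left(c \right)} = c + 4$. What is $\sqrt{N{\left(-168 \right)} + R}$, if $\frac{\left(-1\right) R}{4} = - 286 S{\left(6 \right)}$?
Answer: $\sqrt{11290} \approx 106.25$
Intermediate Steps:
$S{\left(c \right)} = 4 + c$
$R = 11440$ ($R = - 4 \left(- 286 \left(4 + 6\right)\right) = - 4 \left(\left(-286\right) 10\right) = \left(-4\right) \left(-2860\right) = 11440$)
$\sqrt{N{\left(-168 \right)} + R} = \sqrt{\left(18 - 168\right) + 11440} = \sqrt{-150 + 11440} = \sqrt{11290}$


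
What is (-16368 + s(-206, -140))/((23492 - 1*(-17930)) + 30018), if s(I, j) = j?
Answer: -4127/17860 ≈ -0.23108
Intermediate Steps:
(-16368 + s(-206, -140))/((23492 - 1*(-17930)) + 30018) = (-16368 - 140)/((23492 - 1*(-17930)) + 30018) = -16508/((23492 + 17930) + 30018) = -16508/(41422 + 30018) = -16508/71440 = -16508*1/71440 = -4127/17860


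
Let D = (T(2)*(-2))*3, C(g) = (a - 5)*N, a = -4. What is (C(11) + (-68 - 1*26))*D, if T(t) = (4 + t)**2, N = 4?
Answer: 28080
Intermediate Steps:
C(g) = -36 (C(g) = (-4 - 5)*4 = -9*4 = -36)
D = -216 (D = ((4 + 2)**2*(-2))*3 = (6**2*(-2))*3 = (36*(-2))*3 = -72*3 = -216)
(C(11) + (-68 - 1*26))*D = (-36 + (-68 - 1*26))*(-216) = (-36 + (-68 - 26))*(-216) = (-36 - 94)*(-216) = -130*(-216) = 28080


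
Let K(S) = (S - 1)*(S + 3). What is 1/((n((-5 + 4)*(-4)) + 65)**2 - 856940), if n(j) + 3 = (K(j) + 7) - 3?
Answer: -1/849371 ≈ -1.1773e-6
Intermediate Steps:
K(S) = (-1 + S)*(3 + S)
n(j) = -2 + j**2 + 2*j (n(j) = -3 + (((-3 + j**2 + 2*j) + 7) - 3) = -3 + ((4 + j**2 + 2*j) - 3) = -3 + (1 + j**2 + 2*j) = -2 + j**2 + 2*j)
1/((n((-5 + 4)*(-4)) + 65)**2 - 856940) = 1/(((-2 + ((-5 + 4)*(-4))**2 + 2*((-5 + 4)*(-4))) + 65)**2 - 856940) = 1/(((-2 + (-1*(-4))**2 + 2*(-1*(-4))) + 65)**2 - 856940) = 1/(((-2 + 4**2 + 2*4) + 65)**2 - 856940) = 1/(((-2 + 16 + 8) + 65)**2 - 856940) = 1/((22 + 65)**2 - 856940) = 1/(87**2 - 856940) = 1/(7569 - 856940) = 1/(-849371) = -1/849371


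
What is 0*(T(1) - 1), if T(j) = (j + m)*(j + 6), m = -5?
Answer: 0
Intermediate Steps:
T(j) = (-5 + j)*(6 + j) (T(j) = (j - 5)*(j + 6) = (-5 + j)*(6 + j))
0*(T(1) - 1) = 0*((-30 + 1 + 1**2) - 1) = 0*((-30 + 1 + 1) - 1) = 0*(-28 - 1) = 0*(-29) = 0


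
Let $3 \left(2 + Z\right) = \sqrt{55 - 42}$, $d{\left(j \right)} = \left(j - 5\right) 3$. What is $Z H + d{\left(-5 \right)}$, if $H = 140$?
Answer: $-310 + \frac{140 \sqrt{13}}{3} \approx -141.74$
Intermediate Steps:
$d{\left(j \right)} = -15 + 3 j$ ($d{\left(j \right)} = \left(-5 + j\right) 3 = -15 + 3 j$)
$Z = -2 + \frac{\sqrt{13}}{3}$ ($Z = -2 + \frac{\sqrt{55 - 42}}{3} = -2 + \frac{\sqrt{13}}{3} \approx -0.79815$)
$Z H + d{\left(-5 \right)} = \left(-2 + \frac{\sqrt{13}}{3}\right) 140 + \left(-15 + 3 \left(-5\right)\right) = \left(-280 + \frac{140 \sqrt{13}}{3}\right) - 30 = -310 + \frac{140 \sqrt{13}}{3}$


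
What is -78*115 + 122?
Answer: -8848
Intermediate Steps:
-78*115 + 122 = -8970 + 122 = -8848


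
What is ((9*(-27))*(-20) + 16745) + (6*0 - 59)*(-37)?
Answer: 23788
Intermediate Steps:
((9*(-27))*(-20) + 16745) + (6*0 - 59)*(-37) = (-243*(-20) + 16745) + (0 - 59)*(-37) = (4860 + 16745) - 59*(-37) = 21605 + 2183 = 23788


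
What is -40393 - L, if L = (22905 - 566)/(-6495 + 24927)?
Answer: -744546115/18432 ≈ -40394.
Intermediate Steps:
L = 22339/18432 ≈ 1.2120
-40393 - L = -40393 - 1*22339/18432 = -40393 - 22339/18432 = -744546115/18432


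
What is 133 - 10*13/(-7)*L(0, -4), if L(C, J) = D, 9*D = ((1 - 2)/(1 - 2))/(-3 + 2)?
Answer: 8249/63 ≈ 130.94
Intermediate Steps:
D = -1/9 (D = (((1 - 2)/(1 - 2))/(-3 + 2))/9 = (-1/(-1)/(-1))/9 = (-1*(-1)*(-1))/9 = (1*(-1))/9 = (1/9)*(-1) = -1/9 ≈ -0.11111)
L(C, J) = -1/9
133 - 10*13/(-7)*L(0, -4) = 133 - 10*13/(-7)*(-1)/9 = 133 - 10*13*(-1/7)*(-1)/9 = 133 - (-130)*(-1)/(7*9) = 133 - 10*13/63 = 133 - 130/63 = 8249/63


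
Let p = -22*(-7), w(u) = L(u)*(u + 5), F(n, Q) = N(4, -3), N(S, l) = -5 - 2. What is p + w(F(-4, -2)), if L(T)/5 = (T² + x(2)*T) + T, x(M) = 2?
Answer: -126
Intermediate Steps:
N(S, l) = -7
F(n, Q) = -7
L(T) = 5*T² + 15*T (L(T) = 5*((T² + 2*T) + T) = 5*(T² + 3*T) = 5*T² + 15*T)
w(u) = 5*u*(3 + u)*(5 + u) (w(u) = (5*u*(3 + u))*(u + 5) = (5*u*(3 + u))*(5 + u) = 5*u*(3 + u)*(5 + u))
p = 154
p + w(F(-4, -2)) = 154 + 5*(-7)*(3 - 7)*(5 - 7) = 154 + 5*(-7)*(-4)*(-2) = 154 - 280 = -126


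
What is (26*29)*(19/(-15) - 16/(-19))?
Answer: -91234/285 ≈ -320.12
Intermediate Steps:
(26*29)*(19/(-15) - 16/(-19)) = 754*(19*(-1/15) - 16*(-1/19)) = 754*(-19/15 + 16/19) = 754*(-121/285) = -91234/285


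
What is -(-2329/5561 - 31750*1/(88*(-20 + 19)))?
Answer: -88178399/244684 ≈ -360.38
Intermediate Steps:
-(-2329/5561 - 31750*1/(88*(-20 + 19))) = -(-2329*1/5561 - 31750/((-1*88))) = -(-2329/5561 - 31750/(-88)) = -(-2329/5561 - 31750*(-1/88)) = -(-2329/5561 + 15875/44) = -1*88178399/244684 = -88178399/244684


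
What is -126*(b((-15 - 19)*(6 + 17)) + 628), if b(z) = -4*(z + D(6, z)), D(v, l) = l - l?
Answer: -473256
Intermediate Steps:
D(v, l) = 0
b(z) = -4*z (b(z) = -4*(z + 0) = -4*z)
-126*(b((-15 - 19)*(6 + 17)) + 628) = -126*(-4*(-15 - 19)*(6 + 17) + 628) = -126*(-(-136)*23 + 628) = -126*(-4*(-782) + 628) = -126*(3128 + 628) = -126*3756 = -473256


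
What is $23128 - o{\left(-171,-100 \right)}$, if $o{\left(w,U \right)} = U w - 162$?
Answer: $6190$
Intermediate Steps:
$o{\left(w,U \right)} = -162 + U w$
$23128 - o{\left(-171,-100 \right)} = 23128 - \left(-162 - -17100\right) = 23128 - \left(-162 + 17100\right) = 23128 - 16938 = 6190$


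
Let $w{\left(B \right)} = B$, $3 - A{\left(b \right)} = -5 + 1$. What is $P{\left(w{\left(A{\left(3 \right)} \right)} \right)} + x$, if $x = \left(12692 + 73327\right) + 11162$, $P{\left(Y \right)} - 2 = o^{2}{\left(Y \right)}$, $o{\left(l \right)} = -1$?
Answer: $97184$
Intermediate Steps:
$A{\left(b \right)} = 7$ ($A{\left(b \right)} = 3 - \left(-5 + 1\right) = 3 - -4 = 3 + 4 = 7$)
$P{\left(Y \right)} = 3$ ($P{\left(Y \right)} = 2 + \left(-1\right)^{2} = 2 + 1 = 3$)
$x = 97181$ ($x = 86019 + 11162 = 97181$)
$P{\left(w{\left(A{\left(3 \right)} \right)} \right)} + x = 3 + 97181 = 97184$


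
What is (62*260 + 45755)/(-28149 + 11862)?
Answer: -20625/5429 ≈ -3.7990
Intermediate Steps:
(62*260 + 45755)/(-28149 + 11862) = (16120 + 45755)/(-16287) = 61875*(-1/16287) = -20625/5429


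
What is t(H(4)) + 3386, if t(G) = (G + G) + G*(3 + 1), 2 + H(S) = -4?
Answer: 3350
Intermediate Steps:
H(S) = -6 (H(S) = -2 - 4 = -6)
t(G) = 6*G (t(G) = 2*G + G*4 = 2*G + 4*G = 6*G)
t(H(4)) + 3386 = 6*(-6) + 3386 = -36 + 3386 = 3350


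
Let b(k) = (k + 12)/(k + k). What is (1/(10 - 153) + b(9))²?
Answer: 990025/736164 ≈ 1.3448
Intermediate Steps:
b(k) = (12 + k)/(2*k) (b(k) = (12 + k)/((2*k)) = (12 + k)*(1/(2*k)) = (12 + k)/(2*k))
(1/(10 - 153) + b(9))² = (1/(10 - 153) + (½)*(12 + 9)/9)² = (1/(-143) + (½)*(⅑)*21)² = (-1/143 + 7/6)² = (995/858)² = 990025/736164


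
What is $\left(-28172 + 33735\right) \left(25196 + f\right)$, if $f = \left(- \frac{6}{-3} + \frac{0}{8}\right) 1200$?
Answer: $153516548$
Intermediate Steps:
$f = 2400$ ($f = \left(\left(-6\right) \left(- \frac{1}{3}\right) + 0 \cdot \frac{1}{8}\right) 1200 = \left(2 + 0\right) 1200 = 2 \cdot 1200 = 2400$)
$\left(-28172 + 33735\right) \left(25196 + f\right) = \left(-28172 + 33735\right) \left(25196 + 2400\right) = 5563 \cdot 27596 = 153516548$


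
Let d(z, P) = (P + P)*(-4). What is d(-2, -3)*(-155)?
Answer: -3720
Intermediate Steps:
d(z, P) = -8*P (d(z, P) = (2*P)*(-4) = -8*P)
d(-2, -3)*(-155) = -8*(-3)*(-155) = 24*(-155) = -3720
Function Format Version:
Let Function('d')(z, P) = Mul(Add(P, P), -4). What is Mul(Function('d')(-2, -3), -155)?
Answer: -3720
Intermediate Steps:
Function('d')(z, P) = Mul(-8, P) (Function('d')(z, P) = Mul(Mul(2, P), -4) = Mul(-8, P))
Mul(Function('d')(-2, -3), -155) = Mul(Mul(-8, -3), -155) = Mul(24, -155) = -3720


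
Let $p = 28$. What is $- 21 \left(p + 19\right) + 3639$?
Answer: $2652$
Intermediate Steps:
$- 21 \left(p + 19\right) + 3639 = - 21 \left(28 + 19\right) + 3639 = \left(-21\right) 47 + 3639 = -987 + 3639 = 2652$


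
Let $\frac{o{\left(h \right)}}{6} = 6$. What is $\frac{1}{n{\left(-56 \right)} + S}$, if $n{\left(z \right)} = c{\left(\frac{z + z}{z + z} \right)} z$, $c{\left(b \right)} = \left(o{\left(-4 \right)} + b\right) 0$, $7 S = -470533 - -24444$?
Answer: $- \frac{1}{63727} \approx -1.5692 \cdot 10^{-5}$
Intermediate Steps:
$o{\left(h \right)} = 36$ ($o{\left(h \right)} = 6 \cdot 6 = 36$)
$S = -63727$ ($S = \frac{-470533 - -24444}{7} = \frac{-470533 + 24444}{7} = \frac{1}{7} \left(-446089\right) = -63727$)
$c{\left(b \right)} = 0$ ($c{\left(b \right)} = \left(36 + b\right) 0 = 0$)
$n{\left(z \right)} = 0$ ($n{\left(z \right)} = 0 z = 0$)
$\frac{1}{n{\left(-56 \right)} + S} = \frac{1}{0 - 63727} = \frac{1}{-63727} = - \frac{1}{63727}$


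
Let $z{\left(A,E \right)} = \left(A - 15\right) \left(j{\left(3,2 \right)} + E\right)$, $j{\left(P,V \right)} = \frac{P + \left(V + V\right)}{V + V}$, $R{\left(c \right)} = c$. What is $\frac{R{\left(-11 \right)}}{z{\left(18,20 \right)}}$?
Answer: $- \frac{44}{261} \approx -0.16858$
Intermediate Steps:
$j{\left(P,V \right)} = \frac{P + 2 V}{2 V}$
$z{\left(A,E \right)} = \left(-15 + A\right) \left(\frac{7}{4} + E\right)$ ($z{\left(A,E \right)} = \left(A - 15\right) \left(\frac{2 + \frac{1}{2} \cdot 3}{2} + E\right) = \left(-15 + A\right) \left(\frac{2 + \frac{3}{2}}{2} + E\right) = \left(-15 + A\right) \left(\frac{1}{2} \cdot \frac{7}{2} + E\right) = \left(-15 + A\right) \left(\frac{7}{4} + E\right)$)
$\frac{R{\left(-11 \right)}}{z{\left(18,20 \right)}} = - \frac{11}{- \frac{105}{4} - 300 + \frac{7}{4} \cdot 18 + 18 \cdot 20} = - \frac{11}{- \frac{105}{4} - 300 + \frac{63}{2} + 360} = - \frac{11}{\frac{261}{4}} = \left(-11\right) \frac{4}{261} = - \frac{44}{261}$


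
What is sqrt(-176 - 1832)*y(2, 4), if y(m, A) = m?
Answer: 4*I*sqrt(502) ≈ 89.621*I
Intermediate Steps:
sqrt(-176 - 1832)*y(2, 4) = sqrt(-176 - 1832)*2 = sqrt(-2008)*2 = (2*I*sqrt(502))*2 = 4*I*sqrt(502)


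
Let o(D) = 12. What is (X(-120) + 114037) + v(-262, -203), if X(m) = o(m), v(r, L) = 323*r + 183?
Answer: 29606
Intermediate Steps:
v(r, L) = 183 + 323*r
X(m) = 12
(X(-120) + 114037) + v(-262, -203) = (12 + 114037) + (183 + 323*(-262)) = 114049 + (183 - 84626) = 114049 - 84443 = 29606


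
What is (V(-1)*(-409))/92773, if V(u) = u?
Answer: 409/92773 ≈ 0.0044086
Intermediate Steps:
(V(-1)*(-409))/92773 = -1*(-409)/92773 = 409*(1/92773) = 409/92773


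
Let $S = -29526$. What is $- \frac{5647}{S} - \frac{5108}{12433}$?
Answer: $- \frac{80609657}{367096758} \approx -0.21959$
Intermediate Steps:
$- \frac{5647}{S} - \frac{5108}{12433} = - \frac{5647}{-29526} - \frac{5108}{12433} = \left(-5647\right) \left(- \frac{1}{29526}\right) - \frac{5108}{12433} = \frac{5647}{29526} - \frac{5108}{12433} = - \frac{80609657}{367096758}$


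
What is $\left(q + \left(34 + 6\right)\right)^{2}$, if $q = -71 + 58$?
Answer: $729$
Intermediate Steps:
$q = -13$
$\left(q + \left(34 + 6\right)\right)^{2} = \left(-13 + \left(34 + 6\right)\right)^{2} = \left(-13 + 40\right)^{2} = 27^{2} = 729$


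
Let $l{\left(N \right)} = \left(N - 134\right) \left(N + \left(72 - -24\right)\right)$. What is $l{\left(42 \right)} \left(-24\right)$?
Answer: $304704$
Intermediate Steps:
$l{\left(N \right)} = \left(-134 + N\right) \left(96 + N\right)$ ($l{\left(N \right)} = \left(-134 + N\right) \left(N + \left(72 + 24\right)\right) = \left(-134 + N\right) \left(N + 96\right) = \left(-134 + N\right) \left(96 + N\right)$)
$l{\left(42 \right)} \left(-24\right) = \left(-12864 + 42^{2} - 1596\right) \left(-24\right) = \left(-12864 + 1764 - 1596\right) \left(-24\right) = \left(-12696\right) \left(-24\right) = 304704$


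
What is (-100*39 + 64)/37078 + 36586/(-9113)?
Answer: -695746588/168945907 ≈ -4.1182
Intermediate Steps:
(-100*39 + 64)/37078 + 36586/(-9113) = (-3900 + 64)*(1/37078) + 36586*(-1/9113) = -3836*1/37078 - 36586/9113 = -1918/18539 - 36586/9113 = -695746588/168945907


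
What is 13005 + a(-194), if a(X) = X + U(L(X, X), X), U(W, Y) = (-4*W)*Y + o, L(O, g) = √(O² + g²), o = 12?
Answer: 12823 + 150544*√2 ≈ 2.2572e+5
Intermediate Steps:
U(W, Y) = 12 - 4*W*Y (U(W, Y) = (-4*W)*Y + 12 = -4*W*Y + 12 = 12 - 4*W*Y)
a(X) = 12 + X - 4*X*√2*√(X²) (a(X) = X + (12 - 4*√(X² + X²)*X) = X + (12 - 4*√(2*X²)*X) = X + (12 - 4*√2*√(X²)*X) = X + (12 - 4*X*√2*√(X²)) = 12 + X - 4*X*√2*√(X²))
13005 + a(-194) = 13005 + (12 - 194 - 4*(-194)*√2*√((-194)²)) = 13005 + (12 - 194 - 4*(-194)*√2*√37636) = 13005 + (12 - 194 - 4*(-194)*√2*194) = 13005 + (12 - 194 + 150544*√2) = 13005 + (-182 + 150544*√2) = 12823 + 150544*√2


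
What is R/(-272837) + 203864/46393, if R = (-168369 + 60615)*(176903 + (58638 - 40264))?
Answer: 57426556535786/744572173 ≈ 77127.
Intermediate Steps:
R = -21041877858 (R = -107754*(176903 + 18374) = -107754*195277 = -21041877858)
R/(-272837) + 203864/46393 = -21041877858/(-272837) + 203864/46393 = -21041877858*(-1/272837) + 203864*(1/46393) = 21041877858/272837 + 11992/2729 = 57426556535786/744572173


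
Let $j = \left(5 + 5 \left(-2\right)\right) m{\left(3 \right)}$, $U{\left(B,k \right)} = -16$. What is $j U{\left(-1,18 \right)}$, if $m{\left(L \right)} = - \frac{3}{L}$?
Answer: $-80$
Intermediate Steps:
$j = 5$ ($j = \left(5 + 5 \left(-2\right)\right) \left(- \frac{3}{3}\right) = \left(5 - 10\right) \left(\left(-3\right) \frac{1}{3}\right) = \left(-5\right) \left(-1\right) = 5$)
$j U{\left(-1,18 \right)} = 5 \left(-16\right) = -80$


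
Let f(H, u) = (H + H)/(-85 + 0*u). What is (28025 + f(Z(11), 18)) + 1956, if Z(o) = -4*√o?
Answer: 29981 + 8*√11/85 ≈ 29981.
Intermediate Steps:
f(H, u) = -2*H/85 (f(H, u) = (2*H)/(-85 + 0) = (2*H)/(-85) = (2*H)*(-1/85) = -2*H/85)
(28025 + f(Z(11), 18)) + 1956 = (28025 - (-8)*√11/85) + 1956 = (28025 + 8*√11/85) + 1956 = 29981 + 8*√11/85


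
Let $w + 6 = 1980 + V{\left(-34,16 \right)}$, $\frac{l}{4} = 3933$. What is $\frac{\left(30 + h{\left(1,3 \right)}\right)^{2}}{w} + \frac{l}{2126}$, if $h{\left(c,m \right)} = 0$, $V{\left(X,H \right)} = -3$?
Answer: $\frac{1828954}{232797} \approx 7.8564$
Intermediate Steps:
$l = 15732$ ($l = 4 \cdot 3933 = 15732$)
$w = 1971$ ($w = -6 + \left(1980 - 3\right) = -6 + 1977 = 1971$)
$\frac{\left(30 + h{\left(1,3 \right)}\right)^{2}}{w} + \frac{l}{2126} = \frac{\left(30 + 0\right)^{2}}{1971} + \frac{15732}{2126} = 30^{2} \cdot \frac{1}{1971} + 15732 \cdot \frac{1}{2126} = 900 \cdot \frac{1}{1971} + \frac{7866}{1063} = \frac{100}{219} + \frac{7866}{1063} = \frac{1828954}{232797}$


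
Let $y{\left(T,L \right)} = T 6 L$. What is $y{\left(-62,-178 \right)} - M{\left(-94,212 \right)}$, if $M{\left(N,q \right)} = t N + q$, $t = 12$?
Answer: $67132$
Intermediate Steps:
$M{\left(N,q \right)} = q + 12 N$ ($M{\left(N,q \right)} = 12 N + q = q + 12 N$)
$y{\left(T,L \right)} = 6 L T$ ($y{\left(T,L \right)} = 6 T L = 6 L T$)
$y{\left(-62,-178 \right)} - M{\left(-94,212 \right)} = 6 \left(-178\right) \left(-62\right) - \left(212 + 12 \left(-94\right)\right) = 66216 - \left(212 - 1128\right) = 66216 - -916 = 66216 + 916 = 67132$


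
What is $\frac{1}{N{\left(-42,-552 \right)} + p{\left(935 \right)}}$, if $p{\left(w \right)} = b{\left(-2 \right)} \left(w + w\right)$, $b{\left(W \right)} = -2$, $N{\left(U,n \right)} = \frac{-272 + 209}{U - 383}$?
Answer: $- \frac{425}{1589437} \approx -0.00026739$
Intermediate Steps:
$N{\left(U,n \right)} = - \frac{63}{-383 + U}$
$p{\left(w \right)} = - 4 w$ ($p{\left(w \right)} = - 2 \left(w + w\right) = - 2 \cdot 2 w = - 4 w$)
$\frac{1}{N{\left(-42,-552 \right)} + p{\left(935 \right)}} = \frac{1}{- \frac{63}{-383 - 42} - 3740} = \frac{1}{- \frac{63}{-425} - 3740} = \frac{1}{\left(-63\right) \left(- \frac{1}{425}\right) - 3740} = \frac{1}{\frac{63}{425} - 3740} = \frac{1}{- \frac{1589437}{425}} = - \frac{425}{1589437}$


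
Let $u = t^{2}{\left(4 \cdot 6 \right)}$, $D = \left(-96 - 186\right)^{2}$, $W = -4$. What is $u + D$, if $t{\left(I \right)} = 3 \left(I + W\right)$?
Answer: $83124$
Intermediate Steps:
$t{\left(I \right)} = -12 + 3 I$ ($t{\left(I \right)} = 3 \left(I - 4\right) = 3 \left(-4 + I\right) = -12 + 3 I$)
$D = 79524$ ($D = \left(-282\right)^{2} = 79524$)
$u = 3600$ ($u = \left(-12 + 3 \cdot 4 \cdot 6\right)^{2} = \left(-12 + 3 \cdot 24\right)^{2} = \left(-12 + 72\right)^{2} = 60^{2} = 3600$)
$u + D = 3600 + 79524 = 83124$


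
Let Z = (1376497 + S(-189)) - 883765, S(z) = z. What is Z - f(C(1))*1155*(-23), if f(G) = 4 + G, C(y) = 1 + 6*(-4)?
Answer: -12192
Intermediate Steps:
C(y) = -23 (C(y) = 1 - 24 = -23)
Z = 492543 (Z = (1376497 - 189) - 883765 = 1376308 - 883765 = 492543)
Z - f(C(1))*1155*(-23) = 492543 - (4 - 23)*1155*(-23) = 492543 - (-19*1155)*(-23) = 492543 - (-21945)*(-23) = 492543 - 1*504735 = 492543 - 504735 = -12192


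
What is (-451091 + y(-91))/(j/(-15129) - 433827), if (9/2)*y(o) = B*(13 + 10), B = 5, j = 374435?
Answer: 6824169109/6563743118 ≈ 1.0397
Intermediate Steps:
y(o) = 230/9 (y(o) = 2*(5*(13 + 10))/9 = 2*(5*23)/9 = (2/9)*115 = 230/9)
(-451091 + y(-91))/(j/(-15129) - 433827) = (-451091 + 230/9)/(374435/(-15129) - 433827) = -4059589/(9*(374435*(-1/15129) - 433827)) = -4059589/(9*(-374435/15129 - 433827)) = -4059589/(9*(-6563743118/15129)) = -4059589/9*(-15129/6563743118) = 6824169109/6563743118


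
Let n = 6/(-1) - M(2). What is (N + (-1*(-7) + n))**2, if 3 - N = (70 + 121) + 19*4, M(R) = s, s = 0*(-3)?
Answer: 69169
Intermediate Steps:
s = 0
M(R) = 0
n = -6 (n = 6/(-1) - 1*0 = 6*(-1) + 0 = -6 + 0 = -6)
N = -264 (N = 3 - ((70 + 121) + 19*4) = 3 - (191 + 76) = 3 - 1*267 = 3 - 267 = -264)
(N + (-1*(-7) + n))**2 = (-264 + (-1*(-7) - 6))**2 = (-264 + (7 - 6))**2 = (-264 + 1)**2 = (-263)**2 = 69169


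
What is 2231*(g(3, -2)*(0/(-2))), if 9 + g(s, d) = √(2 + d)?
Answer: 0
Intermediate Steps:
g(s, d) = -9 + √(2 + d)
2231*(g(3, -2)*(0/(-2))) = 2231*((-9 + √(2 - 2))*(0/(-2))) = 2231*((-9 + √0)*(0*(-½))) = 2231*((-9 + 0)*0) = 2231*(-9*0) = 2231*0 = 0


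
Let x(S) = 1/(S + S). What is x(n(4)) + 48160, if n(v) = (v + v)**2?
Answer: 6164481/128 ≈ 48160.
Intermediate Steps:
n(v) = 4*v**2 (n(v) = (2*v)**2 = 4*v**2)
x(S) = 1/(2*S)
x(n(4)) + 48160 = 1/(2*((4*4**2))) + 48160 = 1/(2*((4*16))) + 48160 = (1/2)/64 + 48160 = (1/2)*(1/64) + 48160 = 1/128 + 48160 = 6164481/128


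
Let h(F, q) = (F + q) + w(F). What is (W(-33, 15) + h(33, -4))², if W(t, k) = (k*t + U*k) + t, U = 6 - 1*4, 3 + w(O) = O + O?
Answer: 164836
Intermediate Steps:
w(O) = -3 + 2*O (w(O) = -3 + (O + O) = -3 + 2*O)
U = 2 (U = 6 - 4 = 2)
h(F, q) = -3 + q + 3*F (h(F, q) = (F + q) + (-3 + 2*F) = -3 + q + 3*F)
W(t, k) = t + 2*k + k*t (W(t, k) = (k*t + 2*k) + t = (2*k + k*t) + t = t + 2*k + k*t)
(W(-33, 15) + h(33, -4))² = ((-33 + 2*15 + 15*(-33)) + (-3 - 4 + 3*33))² = ((-33 + 30 - 495) + (-3 - 4 + 99))² = (-498 + 92)² = (-406)² = 164836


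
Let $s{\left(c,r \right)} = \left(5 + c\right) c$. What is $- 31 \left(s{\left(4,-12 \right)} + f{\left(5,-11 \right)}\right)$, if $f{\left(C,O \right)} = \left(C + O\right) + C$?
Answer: $-1085$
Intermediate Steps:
$f{\left(C,O \right)} = O + 2 C$
$s{\left(c,r \right)} = c \left(5 + c\right)$
$- 31 \left(s{\left(4,-12 \right)} + f{\left(5,-11 \right)}\right) = - 31 \left(4 \left(5 + 4\right) + \left(-11 + 2 \cdot 5\right)\right) = - 31 \left(4 \cdot 9 + \left(-11 + 10\right)\right) = - 31 \left(36 - 1\right) = \left(-31\right) 35 = -1085$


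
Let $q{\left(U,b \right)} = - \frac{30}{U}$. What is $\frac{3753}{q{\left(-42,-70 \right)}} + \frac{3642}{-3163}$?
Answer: $\frac{83076963}{15815} \approx 5253.0$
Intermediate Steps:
$\frac{3753}{q{\left(-42,-70 \right)}} + \frac{3642}{-3163} = \frac{3753}{\left(-30\right) \frac{1}{-42}} + \frac{3642}{-3163} = \frac{3753}{\left(-30\right) \left(- \frac{1}{42}\right)} + 3642 \left(- \frac{1}{3163}\right) = \frac{3753}{\frac{5}{7}} - \frac{3642}{3163} = 3753 \cdot \frac{7}{5} - \frac{3642}{3163} = \frac{26271}{5} - \frac{3642}{3163} = \frac{83076963}{15815}$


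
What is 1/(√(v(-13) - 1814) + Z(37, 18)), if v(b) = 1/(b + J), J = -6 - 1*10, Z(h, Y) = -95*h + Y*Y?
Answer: -92539/295344556 - I*√1525603/295344556 ≈ -0.00031333 - 4.1821e-6*I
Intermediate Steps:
Z(h, Y) = Y² - 95*h (Z(h, Y) = -95*h + Y² = Y² - 95*h)
J = -16 (J = -6 - 10 = -16)
v(b) = 1/(-16 + b) (v(b) = 1/(b - 16) = 1/(-16 + b))
1/(√(v(-13) - 1814) + Z(37, 18)) = 1/(√(1/(-16 - 13) - 1814) + (18² - 95*37)) = 1/(√(1/(-29) - 1814) + (324 - 3515)) = 1/(√(-1/29 - 1814) - 3191) = 1/(√(-52607/29) - 3191) = 1/(I*√1525603/29 - 3191) = 1/(-3191 + I*√1525603/29)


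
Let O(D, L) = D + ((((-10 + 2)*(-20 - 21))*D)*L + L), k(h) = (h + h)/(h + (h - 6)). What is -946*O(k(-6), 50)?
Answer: -10390864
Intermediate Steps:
k(h) = 2*h/(-6 + 2*h) (k(h) = (2*h)/(h + (-6 + h)) = (2*h)/(-6 + 2*h) = 2*h/(-6 + 2*h))
O(D, L) = D + L + 328*D*L (O(D, L) = D + (((-8*(-41))*D)*L + L) = D + ((328*D)*L + L) = D + (328*D*L + L) = D + (L + 328*D*L) = D + L + 328*D*L)
-946*O(k(-6), 50) = -946*(-6/(-3 - 6) + 50 + 328*(-6/(-3 - 6))*50) = -946*(-6/(-9) + 50 + 328*(-6/(-9))*50) = -946*(-6*(-1/9) + 50 + 328*(-6*(-1/9))*50) = -946*(2/3 + 50 + 328*(2/3)*50) = -946*(2/3 + 50 + 32800/3) = -946*10984 = -10390864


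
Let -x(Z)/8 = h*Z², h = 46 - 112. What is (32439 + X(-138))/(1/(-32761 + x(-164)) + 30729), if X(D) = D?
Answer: 457651130427/435378520384 ≈ 1.0512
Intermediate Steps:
h = -66
x(Z) = 528*Z² (x(Z) = -(-528)*Z² = 528*Z²)
(32439 + X(-138))/(1/(-32761 + x(-164)) + 30729) = (32439 - 138)/(1/(-32761 + 528*(-164)²) + 30729) = 32301/(1/(-32761 + 528*26896) + 30729) = 32301/(1/(-32761 + 14201088) + 30729) = 32301/(1/14168327 + 30729) = 32301/(435378520384/14168327) = 32301*(14168327/435378520384) = 457651130427/435378520384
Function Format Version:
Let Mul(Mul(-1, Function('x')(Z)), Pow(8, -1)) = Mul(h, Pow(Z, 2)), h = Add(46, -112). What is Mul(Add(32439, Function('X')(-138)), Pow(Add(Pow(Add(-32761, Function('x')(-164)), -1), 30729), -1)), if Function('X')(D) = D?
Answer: Rational(457651130427, 435378520384) ≈ 1.0512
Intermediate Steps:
h = -66
Function('x')(Z) = Mul(528, Pow(Z, 2)) (Function('x')(Z) = Mul(-8, Mul(-66, Pow(Z, 2))) = Mul(528, Pow(Z, 2)))
Mul(Add(32439, Function('X')(-138)), Pow(Add(Pow(Add(-32761, Function('x')(-164)), -1), 30729), -1)) = Mul(Add(32439, -138), Pow(Add(Pow(Add(-32761, Mul(528, Pow(-164, 2))), -1), 30729), -1)) = Mul(32301, Pow(Add(Pow(Add(-32761, Mul(528, 26896)), -1), 30729), -1)) = Mul(32301, Pow(Add(Pow(Add(-32761, 14201088), -1), 30729), -1)) = Mul(32301, Pow(Add(Pow(14168327, -1), 30729), -1)) = Mul(32301, Pow(Add(Rational(1, 14168327), 30729), -1)) = Mul(32301, Pow(Rational(435378520384, 14168327), -1)) = Mul(32301, Rational(14168327, 435378520384)) = Rational(457651130427, 435378520384)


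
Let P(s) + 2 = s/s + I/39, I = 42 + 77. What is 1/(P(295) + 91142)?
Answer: 39/3554618 ≈ 1.0972e-5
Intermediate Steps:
I = 119
P(s) = 80/39 (P(s) = -2 + (s/s + 119/39) = -2 + (1 + 119*(1/39)) = -2 + (1 + 119/39) = -2 + 158/39 = 80/39)
1/(P(295) + 91142) = 1/(80/39 + 91142) = 1/(3554618/39) = 39/3554618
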